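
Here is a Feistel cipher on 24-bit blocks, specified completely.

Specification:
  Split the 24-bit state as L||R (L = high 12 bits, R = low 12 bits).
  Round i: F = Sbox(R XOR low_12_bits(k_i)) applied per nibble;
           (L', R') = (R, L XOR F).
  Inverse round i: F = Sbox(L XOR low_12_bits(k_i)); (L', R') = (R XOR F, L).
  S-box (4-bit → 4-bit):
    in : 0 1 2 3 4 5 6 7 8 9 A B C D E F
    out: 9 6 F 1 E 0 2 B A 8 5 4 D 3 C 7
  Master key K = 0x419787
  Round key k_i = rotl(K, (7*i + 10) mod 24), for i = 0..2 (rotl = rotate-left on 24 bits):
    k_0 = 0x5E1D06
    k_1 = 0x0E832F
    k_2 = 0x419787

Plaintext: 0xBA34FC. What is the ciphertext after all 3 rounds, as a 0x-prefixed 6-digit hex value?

0xD84647

s_0 = plaintext = 0xBA34FC
s_1 = Round(s_0, k_0) = 0x4FC3D6
s_2 = Round(s_1, k_1) = 0x3D6D84
s_3 = Round(s_2, k_2) = 0xD84647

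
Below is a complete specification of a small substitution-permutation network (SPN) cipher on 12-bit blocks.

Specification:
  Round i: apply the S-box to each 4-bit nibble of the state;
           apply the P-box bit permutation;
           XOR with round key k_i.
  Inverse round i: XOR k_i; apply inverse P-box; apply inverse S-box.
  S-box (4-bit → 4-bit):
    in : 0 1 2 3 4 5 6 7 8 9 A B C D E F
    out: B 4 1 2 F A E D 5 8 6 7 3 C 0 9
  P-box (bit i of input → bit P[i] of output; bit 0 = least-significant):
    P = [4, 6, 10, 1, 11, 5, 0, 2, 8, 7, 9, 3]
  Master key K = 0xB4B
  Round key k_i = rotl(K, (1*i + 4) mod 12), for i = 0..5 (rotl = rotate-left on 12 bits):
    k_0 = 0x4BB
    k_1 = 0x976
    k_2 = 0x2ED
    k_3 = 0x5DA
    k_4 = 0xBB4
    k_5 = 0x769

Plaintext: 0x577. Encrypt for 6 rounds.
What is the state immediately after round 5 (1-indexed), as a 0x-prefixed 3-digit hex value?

0xE09

s_0 = plaintext = 0x577
s_1 = Round(s_0, k_0) = 0x824
s_2 = Round(s_1, k_1) = 0x624
s_3 = Round(s_2, k_2) = 0xC37
s_4 = Round(s_3, k_3) = 0x068
s_5 = Round(s_4, k_4) = 0xE09
s_6 = Round(s_5, k_5) = 0xF4F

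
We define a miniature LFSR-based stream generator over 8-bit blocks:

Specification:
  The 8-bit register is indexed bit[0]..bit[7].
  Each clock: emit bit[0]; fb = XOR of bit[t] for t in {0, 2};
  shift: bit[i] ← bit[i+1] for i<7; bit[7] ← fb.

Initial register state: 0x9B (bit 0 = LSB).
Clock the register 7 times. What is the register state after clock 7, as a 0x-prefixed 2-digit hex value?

reg_0 = 0x9B
clock 1: out=1, reg = 0xCD
clock 2: out=1, reg = 0x66
clock 3: out=0, reg = 0xB3
clock 4: out=1, reg = 0xD9
clock 5: out=1, reg = 0xEC
clock 6: out=0, reg = 0xF6
clock 7: out=0, reg = 0xFB

0xFB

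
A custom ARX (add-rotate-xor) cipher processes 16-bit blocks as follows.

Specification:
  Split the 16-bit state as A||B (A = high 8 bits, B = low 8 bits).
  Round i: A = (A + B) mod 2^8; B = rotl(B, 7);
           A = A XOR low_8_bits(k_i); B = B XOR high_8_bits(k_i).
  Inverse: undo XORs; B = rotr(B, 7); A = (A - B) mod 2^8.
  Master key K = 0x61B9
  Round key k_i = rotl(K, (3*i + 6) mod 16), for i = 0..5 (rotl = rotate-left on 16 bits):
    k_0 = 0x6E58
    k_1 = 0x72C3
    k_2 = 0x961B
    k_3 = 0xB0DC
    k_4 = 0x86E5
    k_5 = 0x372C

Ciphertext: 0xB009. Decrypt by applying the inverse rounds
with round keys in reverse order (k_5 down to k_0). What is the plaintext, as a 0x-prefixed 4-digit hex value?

s_0 = ciphertext = 0xB009
s_1 = InvRound(s_0, k_5) = 0x207C
s_2 = InvRound(s_1, k_4) = 0xD0F5
s_3 = InvRound(s_2, k_3) = 0x828A
s_4 = InvRound(s_3, k_2) = 0x6138
s_5 = InvRound(s_4, k_1) = 0x0E94
s_6 = InvRound(s_5, k_0) = 0x61F5

0x61F5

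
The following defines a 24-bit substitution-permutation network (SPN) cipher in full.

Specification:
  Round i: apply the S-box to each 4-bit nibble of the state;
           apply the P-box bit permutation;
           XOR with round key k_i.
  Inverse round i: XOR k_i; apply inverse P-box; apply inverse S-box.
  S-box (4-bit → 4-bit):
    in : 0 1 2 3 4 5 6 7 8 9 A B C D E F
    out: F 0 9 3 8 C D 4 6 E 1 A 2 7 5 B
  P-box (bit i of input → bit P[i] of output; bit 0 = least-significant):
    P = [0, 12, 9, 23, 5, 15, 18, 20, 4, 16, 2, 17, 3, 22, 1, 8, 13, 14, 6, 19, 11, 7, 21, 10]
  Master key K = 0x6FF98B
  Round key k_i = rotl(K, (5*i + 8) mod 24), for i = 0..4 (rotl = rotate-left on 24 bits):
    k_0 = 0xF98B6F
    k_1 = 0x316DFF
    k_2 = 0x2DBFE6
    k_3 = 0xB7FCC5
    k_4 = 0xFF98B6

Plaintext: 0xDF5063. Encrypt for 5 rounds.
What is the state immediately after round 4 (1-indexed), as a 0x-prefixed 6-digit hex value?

s_0 = plaintext = 0xDF5063
s_1 = Round(s_0, k_0) = 0xC6F2D8
s_2 = Round(s_1, k_1) = 0x7FDE07
s_3 = Round(s_2, k_2) = 0x515DD8
s_4 = Round(s_3, k_3) = 0x926BF3
s_5 = Round(s_4, k_4) = 0xC42D1D

0x926BF3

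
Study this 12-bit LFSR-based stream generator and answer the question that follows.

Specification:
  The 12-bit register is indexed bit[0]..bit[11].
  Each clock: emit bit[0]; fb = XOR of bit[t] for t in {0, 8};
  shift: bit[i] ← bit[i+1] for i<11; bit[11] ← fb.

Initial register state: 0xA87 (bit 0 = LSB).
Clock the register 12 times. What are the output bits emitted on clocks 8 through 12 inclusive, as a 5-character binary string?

10101

reg_0 = 0xA87
clock 1: out=1, reg = 0xD43
clock 2: out=1, reg = 0x6A1
clock 3: out=1, reg = 0xB50
clock 4: out=0, reg = 0xDA8
clock 5: out=0, reg = 0xED4
clock 6: out=0, reg = 0x76A
clock 7: out=0, reg = 0xBB5
clock 8: out=1, reg = 0x5DA
clock 9: out=0, reg = 0xAED
clock 10: out=1, reg = 0xD76
clock 11: out=0, reg = 0xEBB
clock 12: out=1, reg = 0xF5D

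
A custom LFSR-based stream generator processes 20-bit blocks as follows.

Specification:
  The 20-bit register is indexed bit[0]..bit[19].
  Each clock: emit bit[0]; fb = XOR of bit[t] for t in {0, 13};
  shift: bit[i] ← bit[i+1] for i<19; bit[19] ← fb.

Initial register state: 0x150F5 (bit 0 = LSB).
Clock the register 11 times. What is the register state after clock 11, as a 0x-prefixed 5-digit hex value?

0xEFE2A

reg_0 = 0x150F5
clock 1: out=1, reg = 0x8A87A
clock 2: out=0, reg = 0xC543D
clock 3: out=1, reg = 0xE2A1E
clock 4: out=0, reg = 0xF150F
clock 5: out=1, reg = 0xF8A87
clock 6: out=1, reg = 0xFC543
clock 7: out=1, reg = 0xFE2A1
clock 8: out=1, reg = 0x7F150
clock 9: out=0, reg = 0xBF8A8
clock 10: out=0, reg = 0xDFC54
clock 11: out=0, reg = 0xEFE2A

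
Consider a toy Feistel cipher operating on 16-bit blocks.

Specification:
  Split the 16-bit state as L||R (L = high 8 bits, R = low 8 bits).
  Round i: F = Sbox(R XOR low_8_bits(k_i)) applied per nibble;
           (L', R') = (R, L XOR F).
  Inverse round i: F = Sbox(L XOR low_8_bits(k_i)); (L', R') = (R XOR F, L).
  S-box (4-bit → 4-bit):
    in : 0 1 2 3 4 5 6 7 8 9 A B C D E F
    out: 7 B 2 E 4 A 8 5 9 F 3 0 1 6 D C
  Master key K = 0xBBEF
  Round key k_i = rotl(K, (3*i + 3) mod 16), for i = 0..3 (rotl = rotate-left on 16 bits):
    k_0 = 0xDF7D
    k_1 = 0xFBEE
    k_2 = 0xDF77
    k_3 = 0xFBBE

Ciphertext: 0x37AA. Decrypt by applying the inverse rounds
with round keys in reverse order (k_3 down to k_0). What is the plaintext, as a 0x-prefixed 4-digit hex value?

0x7CC5

s_0 = ciphertext = 0x37AA
s_1 = InvRound(s_0, k_3) = 0x3537
s_2 = InvRound(s_1, k_2) = 0x7535
s_3 = InvRound(s_2, k_1) = 0xC575
s_4 = InvRound(s_3, k_0) = 0x7CC5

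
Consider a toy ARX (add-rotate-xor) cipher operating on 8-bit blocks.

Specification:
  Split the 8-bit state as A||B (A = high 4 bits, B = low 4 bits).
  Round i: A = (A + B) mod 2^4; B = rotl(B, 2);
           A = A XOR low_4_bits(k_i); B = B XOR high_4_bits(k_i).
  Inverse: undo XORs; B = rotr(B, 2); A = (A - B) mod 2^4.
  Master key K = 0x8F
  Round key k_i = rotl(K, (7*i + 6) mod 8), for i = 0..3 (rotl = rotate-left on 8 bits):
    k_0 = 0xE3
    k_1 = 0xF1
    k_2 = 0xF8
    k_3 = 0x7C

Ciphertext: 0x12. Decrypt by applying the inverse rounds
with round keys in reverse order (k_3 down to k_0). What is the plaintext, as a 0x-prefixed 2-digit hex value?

0x3E

s_0 = ciphertext = 0x12
s_1 = InvRound(s_0, k_3) = 0x85
s_2 = InvRound(s_1, k_2) = 0x6A
s_3 = InvRound(s_2, k_1) = 0x25
s_4 = InvRound(s_3, k_0) = 0x3E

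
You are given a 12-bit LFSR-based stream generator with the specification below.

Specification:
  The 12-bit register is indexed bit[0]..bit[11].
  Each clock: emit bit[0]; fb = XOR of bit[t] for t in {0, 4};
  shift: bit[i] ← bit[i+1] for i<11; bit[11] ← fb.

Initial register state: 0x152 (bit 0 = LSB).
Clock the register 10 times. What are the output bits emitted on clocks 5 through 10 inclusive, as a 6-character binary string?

reg_0 = 0x152
clock 1: out=0, reg = 0x8A9
clock 2: out=1, reg = 0xC54
clock 3: out=0, reg = 0xE2A
clock 4: out=0, reg = 0x715
clock 5: out=1, reg = 0x38A
clock 6: out=0, reg = 0x1C5
clock 7: out=1, reg = 0x8E2
clock 8: out=0, reg = 0x471
clock 9: out=1, reg = 0x238
clock 10: out=0, reg = 0x91C

101010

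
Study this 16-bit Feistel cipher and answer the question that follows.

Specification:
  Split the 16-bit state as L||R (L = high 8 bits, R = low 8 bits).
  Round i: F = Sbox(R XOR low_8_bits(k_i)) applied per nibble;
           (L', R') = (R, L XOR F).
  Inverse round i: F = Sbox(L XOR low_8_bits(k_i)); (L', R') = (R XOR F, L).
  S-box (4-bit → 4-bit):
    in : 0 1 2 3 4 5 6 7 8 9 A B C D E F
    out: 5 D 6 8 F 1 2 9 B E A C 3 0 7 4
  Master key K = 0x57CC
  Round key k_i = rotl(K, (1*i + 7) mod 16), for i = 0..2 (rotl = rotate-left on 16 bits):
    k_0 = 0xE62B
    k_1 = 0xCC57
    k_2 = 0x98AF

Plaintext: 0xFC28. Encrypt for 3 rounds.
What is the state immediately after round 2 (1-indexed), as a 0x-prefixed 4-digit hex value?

s_0 = plaintext = 0xFC28
s_1 = Round(s_0, k_0) = 0x28A4
s_2 = Round(s_1, k_1) = 0xA460
s_3 = Round(s_2, k_2) = 0x6090

0xA460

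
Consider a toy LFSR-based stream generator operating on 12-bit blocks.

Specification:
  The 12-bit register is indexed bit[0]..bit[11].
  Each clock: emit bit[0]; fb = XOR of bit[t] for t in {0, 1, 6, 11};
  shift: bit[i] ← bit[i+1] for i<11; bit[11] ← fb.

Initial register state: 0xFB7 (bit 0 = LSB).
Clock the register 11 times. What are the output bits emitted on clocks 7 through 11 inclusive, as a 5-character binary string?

reg_0 = 0xFB7
clock 1: out=1, reg = 0xFDB
clock 2: out=1, reg = 0x7ED
clock 3: out=1, reg = 0x3F6
clock 4: out=0, reg = 0x1FB
clock 5: out=1, reg = 0x8FD
clock 6: out=1, reg = 0xC7E
clock 7: out=0, reg = 0xE3F
clock 8: out=1, reg = 0xF1F
clock 9: out=1, reg = 0xF8F
clock 10: out=1, reg = 0xFC7
clock 11: out=1, reg = 0x7E3

01111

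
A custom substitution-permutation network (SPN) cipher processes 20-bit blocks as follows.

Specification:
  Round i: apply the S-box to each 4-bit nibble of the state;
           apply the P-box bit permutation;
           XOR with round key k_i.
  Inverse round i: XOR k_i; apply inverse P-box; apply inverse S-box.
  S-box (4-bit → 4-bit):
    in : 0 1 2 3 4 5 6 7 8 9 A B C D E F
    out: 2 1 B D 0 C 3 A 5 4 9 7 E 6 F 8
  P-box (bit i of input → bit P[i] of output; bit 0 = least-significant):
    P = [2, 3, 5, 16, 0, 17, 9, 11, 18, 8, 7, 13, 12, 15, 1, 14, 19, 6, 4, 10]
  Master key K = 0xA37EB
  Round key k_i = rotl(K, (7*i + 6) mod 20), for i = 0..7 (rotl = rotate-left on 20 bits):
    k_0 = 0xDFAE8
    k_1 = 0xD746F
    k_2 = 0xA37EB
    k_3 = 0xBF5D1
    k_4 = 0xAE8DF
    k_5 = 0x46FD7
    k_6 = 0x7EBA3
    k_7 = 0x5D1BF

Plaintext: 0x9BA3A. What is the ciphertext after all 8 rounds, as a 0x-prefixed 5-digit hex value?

s_0 = plaintext = 0x9BA3A
s_1 = Round(s_0, k_0) = 0x840FF
s_2 = Round(s_1, k_1) = 0x47D7F
s_3 = Round(s_2, k_2) = 0x9FE6B
s_4 = Round(s_3, k_3) = 0xD946C
s_5 = Round(s_4, k_4) = 0x9E8A4
s_6 = Round(s_5, k_5) = 0x0B744
s_7 = Round(s_6, k_6) = 0x75AE1
s_8 = Round(s_7, k_7) = 0x3BFF8

0x3BFF8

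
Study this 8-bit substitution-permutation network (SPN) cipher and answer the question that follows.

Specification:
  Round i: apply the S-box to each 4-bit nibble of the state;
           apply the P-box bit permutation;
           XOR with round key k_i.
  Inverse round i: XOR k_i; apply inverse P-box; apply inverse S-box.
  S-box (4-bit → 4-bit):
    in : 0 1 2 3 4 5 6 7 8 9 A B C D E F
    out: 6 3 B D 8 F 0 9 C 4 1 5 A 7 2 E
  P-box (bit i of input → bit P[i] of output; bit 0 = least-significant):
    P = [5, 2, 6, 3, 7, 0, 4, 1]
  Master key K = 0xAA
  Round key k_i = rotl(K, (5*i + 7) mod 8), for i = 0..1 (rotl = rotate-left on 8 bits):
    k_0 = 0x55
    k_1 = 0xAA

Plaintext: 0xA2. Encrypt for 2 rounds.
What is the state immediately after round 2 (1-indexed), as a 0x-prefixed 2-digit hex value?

0xF9

s_0 = plaintext = 0xA2
s_1 = Round(s_0, k_0) = 0xF9
s_2 = Round(s_1, k_1) = 0xF9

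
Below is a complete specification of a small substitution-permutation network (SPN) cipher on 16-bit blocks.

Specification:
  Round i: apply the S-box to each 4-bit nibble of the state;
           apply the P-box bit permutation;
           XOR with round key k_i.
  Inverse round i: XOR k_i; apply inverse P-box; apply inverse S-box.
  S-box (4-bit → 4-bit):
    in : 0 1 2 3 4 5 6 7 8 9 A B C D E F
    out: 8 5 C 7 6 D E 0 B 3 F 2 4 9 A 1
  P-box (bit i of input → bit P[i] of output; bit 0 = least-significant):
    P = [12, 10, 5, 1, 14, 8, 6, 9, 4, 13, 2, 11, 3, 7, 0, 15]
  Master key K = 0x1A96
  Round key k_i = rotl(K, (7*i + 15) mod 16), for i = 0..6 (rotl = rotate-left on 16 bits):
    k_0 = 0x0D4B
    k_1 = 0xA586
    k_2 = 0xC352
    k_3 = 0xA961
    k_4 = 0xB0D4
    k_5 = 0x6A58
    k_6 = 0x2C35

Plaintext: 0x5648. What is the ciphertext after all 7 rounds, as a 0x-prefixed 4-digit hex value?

s_0 = plaintext = 0x5648
s_1 = Round(s_0, k_0) = 0xB004
s_2 = Round(s_1, k_1) = 0xAB26
s_3 = Round(s_2, k_2) = 0x65B9
s_4 = Round(s_3, k_3) = 0x34F4
s_5 = Round(s_4, k_4) = 0xD479
s_6 = Round(s_5, k_5) = 0xDE54
s_7 = Round(s_6, k_6) = 0xC25D

0xC25D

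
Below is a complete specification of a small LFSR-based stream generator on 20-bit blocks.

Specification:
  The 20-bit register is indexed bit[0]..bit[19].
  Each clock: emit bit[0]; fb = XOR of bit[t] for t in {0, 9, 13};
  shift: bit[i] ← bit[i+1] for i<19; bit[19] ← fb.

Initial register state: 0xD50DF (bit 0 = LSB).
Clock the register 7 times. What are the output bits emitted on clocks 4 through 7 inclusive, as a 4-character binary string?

reg_0 = 0xD50DF
clock 1: out=1, reg = 0xEA86F
clock 2: out=1, reg = 0x75437
clock 3: out=1, reg = 0xBAA1B
clock 4: out=1, reg = 0xDD50D
clock 5: out=1, reg = 0xEEA86
clock 6: out=0, reg = 0x77543
clock 7: out=1, reg = 0x3BAA1

1101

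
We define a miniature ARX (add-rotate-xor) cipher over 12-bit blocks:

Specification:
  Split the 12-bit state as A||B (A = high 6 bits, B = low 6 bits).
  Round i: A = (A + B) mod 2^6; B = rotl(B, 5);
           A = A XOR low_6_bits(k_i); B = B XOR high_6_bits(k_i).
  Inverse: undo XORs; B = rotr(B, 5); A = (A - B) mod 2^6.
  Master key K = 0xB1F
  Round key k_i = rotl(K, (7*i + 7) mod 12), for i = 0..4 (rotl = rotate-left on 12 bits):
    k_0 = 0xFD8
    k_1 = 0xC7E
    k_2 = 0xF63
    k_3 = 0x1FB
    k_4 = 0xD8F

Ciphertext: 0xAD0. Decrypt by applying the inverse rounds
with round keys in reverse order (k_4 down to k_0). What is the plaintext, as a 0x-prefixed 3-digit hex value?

0x535

s_0 = ciphertext = 0xAD0
s_1 = InvRound(s_0, k_4) = 0x5CD
s_2 = InvRound(s_1, k_3) = 0x614
s_3 = InvRound(s_2, k_2) = 0xA13
s_4 = InvRound(s_3, k_1) = 0x445
s_5 = InvRound(s_4, k_0) = 0x535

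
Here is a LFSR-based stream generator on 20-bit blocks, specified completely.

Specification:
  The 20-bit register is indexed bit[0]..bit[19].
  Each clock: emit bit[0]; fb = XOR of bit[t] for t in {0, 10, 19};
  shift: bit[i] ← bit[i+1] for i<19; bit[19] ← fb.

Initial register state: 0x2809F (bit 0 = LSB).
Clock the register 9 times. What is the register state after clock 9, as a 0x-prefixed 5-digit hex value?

reg_0 = 0x2809F
clock 1: out=1, reg = 0x9404F
clock 2: out=1, reg = 0x4A027
clock 3: out=1, reg = 0xA5013
clock 4: out=1, reg = 0x52809
clock 5: out=1, reg = 0xA9404
clock 6: out=0, reg = 0x54A02
clock 7: out=0, reg = 0x2A501
clock 8: out=1, reg = 0x15280
clock 9: out=0, reg = 0x0A940

0x0A940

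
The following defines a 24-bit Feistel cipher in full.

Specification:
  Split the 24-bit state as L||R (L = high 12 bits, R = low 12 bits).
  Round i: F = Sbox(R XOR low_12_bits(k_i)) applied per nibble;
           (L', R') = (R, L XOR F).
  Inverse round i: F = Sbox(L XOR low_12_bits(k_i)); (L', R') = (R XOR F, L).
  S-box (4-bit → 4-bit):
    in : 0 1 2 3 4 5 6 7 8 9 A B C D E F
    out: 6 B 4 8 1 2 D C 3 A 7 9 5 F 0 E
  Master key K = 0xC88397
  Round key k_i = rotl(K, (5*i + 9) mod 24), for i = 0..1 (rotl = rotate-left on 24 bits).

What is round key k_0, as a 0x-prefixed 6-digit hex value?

K = 0xC88397
k_0 = rotl(K, (5*0+9) mod 24) = rotl(K, 9) = 0x072F91

0x072F91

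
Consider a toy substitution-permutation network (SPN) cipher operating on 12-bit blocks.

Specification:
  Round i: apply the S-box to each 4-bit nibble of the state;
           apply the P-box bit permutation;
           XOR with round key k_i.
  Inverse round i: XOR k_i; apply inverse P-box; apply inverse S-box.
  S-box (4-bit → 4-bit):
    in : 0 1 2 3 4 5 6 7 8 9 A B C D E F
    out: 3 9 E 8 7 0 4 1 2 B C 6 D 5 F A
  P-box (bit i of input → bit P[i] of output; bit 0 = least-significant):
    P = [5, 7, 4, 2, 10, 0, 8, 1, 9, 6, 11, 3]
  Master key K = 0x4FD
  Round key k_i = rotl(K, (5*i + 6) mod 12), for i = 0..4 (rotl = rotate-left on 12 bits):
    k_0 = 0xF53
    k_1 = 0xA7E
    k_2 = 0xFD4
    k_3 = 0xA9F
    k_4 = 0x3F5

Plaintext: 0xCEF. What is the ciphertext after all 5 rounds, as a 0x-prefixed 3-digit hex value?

s_0 = plaintext = 0xCEF
s_1 = Round(s_0, k_0) = 0x0DC
s_2 = Round(s_1, k_1) = 0xD0A
s_3 = Round(s_2, k_2) = 0x1C1
s_4 = Round(s_3, k_3) = 0xDB1
s_5 = Round(s_4, k_4) = 0x8D0

0x8D0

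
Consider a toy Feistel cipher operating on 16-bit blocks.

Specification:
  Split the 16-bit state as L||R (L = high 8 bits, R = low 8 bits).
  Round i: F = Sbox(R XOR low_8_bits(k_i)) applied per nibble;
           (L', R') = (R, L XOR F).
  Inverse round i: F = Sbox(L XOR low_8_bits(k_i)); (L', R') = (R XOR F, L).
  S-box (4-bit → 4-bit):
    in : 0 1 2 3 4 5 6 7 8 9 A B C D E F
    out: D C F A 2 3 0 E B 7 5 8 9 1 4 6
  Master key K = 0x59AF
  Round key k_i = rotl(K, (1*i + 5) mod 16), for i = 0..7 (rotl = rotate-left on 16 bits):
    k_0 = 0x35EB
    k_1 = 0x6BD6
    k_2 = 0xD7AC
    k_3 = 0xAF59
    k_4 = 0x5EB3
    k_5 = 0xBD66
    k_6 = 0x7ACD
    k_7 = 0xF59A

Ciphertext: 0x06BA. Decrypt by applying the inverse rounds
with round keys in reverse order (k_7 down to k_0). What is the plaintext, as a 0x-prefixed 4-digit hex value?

0xCCA2

s_0 = ciphertext = 0x06BA
s_1 = InvRound(s_0, k_7) = 0xC306
s_2 = InvRound(s_1, k_6) = 0xD2C3
s_3 = InvRound(s_2, k_5) = 0x41D2
s_4 = InvRound(s_3, k_4) = 0xBD41
s_5 = InvRound(s_4, k_3) = 0x03BD
s_6 = InvRound(s_5, k_2) = 0xEB03
s_7 = InvRound(s_6, k_1) = 0xA2EB
s_8 = InvRound(s_7, k_0) = 0xCCA2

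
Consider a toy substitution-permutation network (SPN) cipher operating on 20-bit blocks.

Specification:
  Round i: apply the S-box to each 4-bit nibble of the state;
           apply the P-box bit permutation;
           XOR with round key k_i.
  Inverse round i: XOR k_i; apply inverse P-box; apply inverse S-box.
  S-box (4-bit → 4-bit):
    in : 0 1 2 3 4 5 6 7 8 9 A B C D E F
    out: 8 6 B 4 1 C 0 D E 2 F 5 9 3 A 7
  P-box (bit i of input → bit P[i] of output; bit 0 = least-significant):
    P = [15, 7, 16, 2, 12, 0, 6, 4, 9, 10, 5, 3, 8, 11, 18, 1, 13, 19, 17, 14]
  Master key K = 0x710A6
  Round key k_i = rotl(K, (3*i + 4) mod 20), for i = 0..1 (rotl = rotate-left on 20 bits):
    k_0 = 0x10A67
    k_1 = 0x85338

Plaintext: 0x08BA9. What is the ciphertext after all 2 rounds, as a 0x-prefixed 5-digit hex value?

0xE9333

s_0 = plaintext = 0x08BA9
s_1 = Round(s_0, k_0) = 0x55094
s_2 = Round(s_1, k_1) = 0xE9333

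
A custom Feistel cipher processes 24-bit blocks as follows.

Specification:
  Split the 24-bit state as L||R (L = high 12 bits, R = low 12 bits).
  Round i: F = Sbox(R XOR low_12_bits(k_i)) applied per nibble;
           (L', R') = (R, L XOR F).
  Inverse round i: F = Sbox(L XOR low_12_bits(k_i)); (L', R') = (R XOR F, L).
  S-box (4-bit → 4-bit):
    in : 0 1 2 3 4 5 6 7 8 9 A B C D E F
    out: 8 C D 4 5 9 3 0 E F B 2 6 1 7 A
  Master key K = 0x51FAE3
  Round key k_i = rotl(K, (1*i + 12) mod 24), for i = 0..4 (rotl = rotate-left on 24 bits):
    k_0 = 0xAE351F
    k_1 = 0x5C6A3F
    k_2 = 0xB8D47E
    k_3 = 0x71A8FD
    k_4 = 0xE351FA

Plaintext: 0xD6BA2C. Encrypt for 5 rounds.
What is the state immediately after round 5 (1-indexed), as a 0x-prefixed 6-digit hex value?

s_0 = plaintext = 0xD6BA2C
s_1 = Round(s_0, k_0) = 0xA2C72F
s_2 = Round(s_1, k_1) = 0x72FBE4
s_3 = Round(s_2, k_2) = 0xBE4DD4
s_4 = Round(s_3, k_3) = 0xDD423B
s_5 = Round(s_4, k_4) = 0x23B9B8

0x23B9B8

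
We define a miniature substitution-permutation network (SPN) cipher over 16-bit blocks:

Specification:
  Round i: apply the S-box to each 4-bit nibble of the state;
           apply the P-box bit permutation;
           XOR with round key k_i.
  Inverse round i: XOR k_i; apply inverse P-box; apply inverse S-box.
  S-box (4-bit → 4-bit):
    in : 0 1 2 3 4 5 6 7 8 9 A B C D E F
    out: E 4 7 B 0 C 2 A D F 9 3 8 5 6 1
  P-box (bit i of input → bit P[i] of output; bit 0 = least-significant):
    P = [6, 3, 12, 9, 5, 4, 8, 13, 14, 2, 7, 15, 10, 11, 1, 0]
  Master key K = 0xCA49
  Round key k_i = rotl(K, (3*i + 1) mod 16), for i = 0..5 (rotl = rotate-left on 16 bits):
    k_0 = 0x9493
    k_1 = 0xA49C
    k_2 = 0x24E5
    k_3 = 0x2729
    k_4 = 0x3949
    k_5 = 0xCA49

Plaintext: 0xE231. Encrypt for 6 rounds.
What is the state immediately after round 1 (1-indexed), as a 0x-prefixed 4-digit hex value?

0xEC25

s_0 = plaintext = 0xE231
s_1 = Round(s_0, k_0) = 0xEC25
s_2 = Round(s_1, k_1) = 0x3FAE
s_3 = Round(s_2, k_2) = 0x58CC
s_4 = Round(s_3, k_3) = 0xC5AA
s_5 = Round(s_4, k_4) = 0x9BA8
s_6 = Round(s_5, k_5) = 0xB42E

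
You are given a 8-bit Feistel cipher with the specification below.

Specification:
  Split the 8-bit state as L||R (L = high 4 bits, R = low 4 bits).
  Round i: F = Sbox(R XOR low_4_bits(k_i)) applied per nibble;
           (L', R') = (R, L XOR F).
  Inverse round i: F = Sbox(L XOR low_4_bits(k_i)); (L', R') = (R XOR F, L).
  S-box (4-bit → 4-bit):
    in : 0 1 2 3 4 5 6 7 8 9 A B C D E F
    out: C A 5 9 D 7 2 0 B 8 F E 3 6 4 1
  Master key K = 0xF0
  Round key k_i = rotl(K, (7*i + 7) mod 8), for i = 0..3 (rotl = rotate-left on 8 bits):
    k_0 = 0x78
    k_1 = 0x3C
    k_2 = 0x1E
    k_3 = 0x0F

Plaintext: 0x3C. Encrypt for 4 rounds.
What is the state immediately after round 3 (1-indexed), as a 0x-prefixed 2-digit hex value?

0x9E

s_0 = plaintext = 0x3C
s_1 = Round(s_0, k_0) = 0xCE
s_2 = Round(s_1, k_1) = 0xE9
s_3 = Round(s_2, k_2) = 0x9E
s_4 = Round(s_3, k_3) = 0xE3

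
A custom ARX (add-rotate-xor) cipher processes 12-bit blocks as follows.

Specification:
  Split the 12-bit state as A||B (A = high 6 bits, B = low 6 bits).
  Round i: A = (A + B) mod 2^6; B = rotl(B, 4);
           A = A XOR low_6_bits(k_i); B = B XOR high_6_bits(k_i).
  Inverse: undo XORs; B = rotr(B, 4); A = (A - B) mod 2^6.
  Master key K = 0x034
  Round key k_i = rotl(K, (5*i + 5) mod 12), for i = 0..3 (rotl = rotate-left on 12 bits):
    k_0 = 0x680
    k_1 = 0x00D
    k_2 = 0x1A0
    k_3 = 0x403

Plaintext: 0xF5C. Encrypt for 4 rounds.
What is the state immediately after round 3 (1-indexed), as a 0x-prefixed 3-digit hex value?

s_0 = plaintext = 0xF5C
s_1 = Round(s_0, k_0) = 0x65D
s_2 = Round(s_1, k_1) = 0xED7
s_3 = Round(s_2, k_2) = 0xCB3
s_4 = Round(s_3, k_3) = 0x9AC

0xCB3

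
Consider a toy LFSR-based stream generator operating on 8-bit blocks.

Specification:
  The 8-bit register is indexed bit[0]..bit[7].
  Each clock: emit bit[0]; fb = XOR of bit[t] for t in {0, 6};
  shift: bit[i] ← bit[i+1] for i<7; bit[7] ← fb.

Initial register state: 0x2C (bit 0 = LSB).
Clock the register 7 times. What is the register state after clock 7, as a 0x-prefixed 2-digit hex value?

0xB8

reg_0 = 0x2C
clock 1: out=0, reg = 0x16
clock 2: out=0, reg = 0x0B
clock 3: out=1, reg = 0x85
clock 4: out=1, reg = 0xC2
clock 5: out=0, reg = 0xE1
clock 6: out=1, reg = 0x70
clock 7: out=0, reg = 0xB8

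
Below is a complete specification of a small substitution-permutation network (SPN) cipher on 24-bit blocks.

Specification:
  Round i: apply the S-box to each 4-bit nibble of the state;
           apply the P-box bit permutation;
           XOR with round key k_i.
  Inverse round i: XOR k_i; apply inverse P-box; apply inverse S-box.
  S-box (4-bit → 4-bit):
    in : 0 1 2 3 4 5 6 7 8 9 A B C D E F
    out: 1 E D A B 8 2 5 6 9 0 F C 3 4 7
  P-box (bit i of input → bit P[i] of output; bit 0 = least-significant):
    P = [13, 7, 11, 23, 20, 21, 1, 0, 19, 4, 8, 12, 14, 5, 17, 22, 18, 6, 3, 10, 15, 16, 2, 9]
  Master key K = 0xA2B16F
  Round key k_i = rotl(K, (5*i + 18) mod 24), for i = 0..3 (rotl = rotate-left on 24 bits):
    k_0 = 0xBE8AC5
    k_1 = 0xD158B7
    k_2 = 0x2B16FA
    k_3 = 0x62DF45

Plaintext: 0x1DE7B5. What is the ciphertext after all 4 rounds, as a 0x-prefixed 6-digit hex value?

s_0 = plaintext = 0x1DE7B5
s_1 = Round(s_0, k_0) = 0x018982
s_2 = Round(s_1, k_1) = 0x7BE4DD
s_3 = Round(s_2, k_2) = 0x15A226
s_4 = Round(s_3, k_3) = 0x7BC8C2

0x7BC8C2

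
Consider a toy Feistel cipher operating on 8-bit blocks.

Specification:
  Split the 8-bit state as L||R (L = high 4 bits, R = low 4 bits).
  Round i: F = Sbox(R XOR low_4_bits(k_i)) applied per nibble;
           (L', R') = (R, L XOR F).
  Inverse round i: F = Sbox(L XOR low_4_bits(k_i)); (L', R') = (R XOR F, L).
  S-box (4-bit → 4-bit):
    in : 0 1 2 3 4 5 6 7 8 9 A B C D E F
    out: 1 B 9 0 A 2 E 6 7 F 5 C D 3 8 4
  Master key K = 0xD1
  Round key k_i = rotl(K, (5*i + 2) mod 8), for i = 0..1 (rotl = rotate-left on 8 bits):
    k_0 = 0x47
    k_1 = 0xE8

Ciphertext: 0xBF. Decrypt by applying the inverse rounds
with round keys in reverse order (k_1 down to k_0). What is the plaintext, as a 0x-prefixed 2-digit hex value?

s_0 = ciphertext = 0xBF
s_1 = InvRound(s_0, k_1) = 0xFB
s_2 = InvRound(s_1, k_0) = 0xCF

0xCF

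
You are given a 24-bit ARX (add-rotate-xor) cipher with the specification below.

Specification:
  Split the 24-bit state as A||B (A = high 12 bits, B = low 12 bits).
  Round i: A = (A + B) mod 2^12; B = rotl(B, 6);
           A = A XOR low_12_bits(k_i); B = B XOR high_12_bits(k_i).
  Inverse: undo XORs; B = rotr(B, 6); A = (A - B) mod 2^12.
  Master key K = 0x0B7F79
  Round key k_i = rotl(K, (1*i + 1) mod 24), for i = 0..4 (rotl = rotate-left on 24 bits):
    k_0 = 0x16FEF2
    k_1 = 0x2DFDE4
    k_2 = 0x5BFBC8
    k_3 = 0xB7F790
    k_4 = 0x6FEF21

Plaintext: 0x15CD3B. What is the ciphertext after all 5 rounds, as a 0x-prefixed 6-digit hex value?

0xF954FC

s_0 = plaintext = 0x15CD3B
s_1 = Round(s_0, k_0) = 0x065F9B
s_2 = Round(s_1, k_1) = 0xDE4421
s_3 = Round(s_2, k_2) = 0x9CDDEF
s_4 = Round(s_3, k_3) = 0x02C088
s_5 = Round(s_4, k_4) = 0xF954FC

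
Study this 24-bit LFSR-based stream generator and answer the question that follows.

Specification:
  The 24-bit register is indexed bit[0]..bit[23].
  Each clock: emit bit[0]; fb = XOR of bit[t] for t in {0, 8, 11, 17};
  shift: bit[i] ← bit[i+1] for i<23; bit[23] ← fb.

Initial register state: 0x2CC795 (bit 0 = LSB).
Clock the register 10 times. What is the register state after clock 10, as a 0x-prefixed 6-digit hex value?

reg_0 = 0x2CC795
clock 1: out=1, reg = 0x1663CA
clock 2: out=0, reg = 0x0B31E5
clock 3: out=1, reg = 0x8598F2
clock 4: out=0, reg = 0xC2CC79
clock 5: out=1, reg = 0xE1663C
clock 6: out=0, reg = 0x70B31E
clock 7: out=0, reg = 0xB8598F
clock 8: out=1, reg = 0xDC2CC7
clock 9: out=1, reg = 0x6E1663
clock 10: out=1, reg = 0x370B31

0x370B31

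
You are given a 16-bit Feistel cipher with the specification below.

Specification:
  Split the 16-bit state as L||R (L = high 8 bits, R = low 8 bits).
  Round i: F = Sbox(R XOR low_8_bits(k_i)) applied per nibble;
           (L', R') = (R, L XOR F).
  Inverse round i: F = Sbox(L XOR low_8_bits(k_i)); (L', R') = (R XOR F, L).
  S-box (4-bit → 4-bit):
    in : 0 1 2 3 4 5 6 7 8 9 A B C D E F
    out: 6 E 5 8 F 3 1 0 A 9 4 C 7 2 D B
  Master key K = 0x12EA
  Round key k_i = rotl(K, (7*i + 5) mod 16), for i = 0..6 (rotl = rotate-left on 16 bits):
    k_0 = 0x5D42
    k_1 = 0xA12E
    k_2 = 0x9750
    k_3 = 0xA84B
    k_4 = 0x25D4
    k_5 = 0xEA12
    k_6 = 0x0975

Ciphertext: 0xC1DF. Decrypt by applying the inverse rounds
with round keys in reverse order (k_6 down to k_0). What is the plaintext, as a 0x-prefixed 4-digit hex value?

s_0 = ciphertext = 0xC1DF
s_1 = InvRound(s_0, k_6) = 0x10C1
s_2 = InvRound(s_1, k_5) = 0xA410
s_3 = InvRound(s_2, k_4) = 0x16A4
s_4 = InvRound(s_3, k_3) = 0x9616
s_5 = InvRound(s_4, k_2) = 0x6796
s_6 = InvRound(s_5, k_1) = 0x6F67
s_7 = InvRound(s_6, k_0) = 0x356F

0x356F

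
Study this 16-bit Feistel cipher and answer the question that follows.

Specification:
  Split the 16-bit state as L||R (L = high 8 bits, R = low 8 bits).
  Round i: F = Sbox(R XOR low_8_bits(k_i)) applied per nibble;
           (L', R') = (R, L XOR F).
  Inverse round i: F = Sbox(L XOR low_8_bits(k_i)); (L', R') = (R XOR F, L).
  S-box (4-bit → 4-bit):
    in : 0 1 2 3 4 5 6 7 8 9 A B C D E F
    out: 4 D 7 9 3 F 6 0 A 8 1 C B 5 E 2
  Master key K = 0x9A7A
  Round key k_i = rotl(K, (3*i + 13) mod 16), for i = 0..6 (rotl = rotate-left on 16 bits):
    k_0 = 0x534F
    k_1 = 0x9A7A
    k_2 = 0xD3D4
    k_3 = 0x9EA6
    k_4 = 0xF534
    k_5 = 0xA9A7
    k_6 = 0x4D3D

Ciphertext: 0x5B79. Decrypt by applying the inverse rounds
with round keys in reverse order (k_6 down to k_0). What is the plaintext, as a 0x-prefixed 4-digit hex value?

0x942E

s_0 = ciphertext = 0x5B79
s_1 = InvRound(s_0, k_6) = 0x1F5B
s_2 = InvRound(s_1, k_5) = 0x911F
s_3 = InvRound(s_2, k_4) = 0x0091
s_4 = InvRound(s_3, k_3) = 0x8700
s_5 = InvRound(s_4, k_2) = 0xF987
s_6 = InvRound(s_5, k_1) = 0x2EF9
s_7 = InvRound(s_6, k_0) = 0x942E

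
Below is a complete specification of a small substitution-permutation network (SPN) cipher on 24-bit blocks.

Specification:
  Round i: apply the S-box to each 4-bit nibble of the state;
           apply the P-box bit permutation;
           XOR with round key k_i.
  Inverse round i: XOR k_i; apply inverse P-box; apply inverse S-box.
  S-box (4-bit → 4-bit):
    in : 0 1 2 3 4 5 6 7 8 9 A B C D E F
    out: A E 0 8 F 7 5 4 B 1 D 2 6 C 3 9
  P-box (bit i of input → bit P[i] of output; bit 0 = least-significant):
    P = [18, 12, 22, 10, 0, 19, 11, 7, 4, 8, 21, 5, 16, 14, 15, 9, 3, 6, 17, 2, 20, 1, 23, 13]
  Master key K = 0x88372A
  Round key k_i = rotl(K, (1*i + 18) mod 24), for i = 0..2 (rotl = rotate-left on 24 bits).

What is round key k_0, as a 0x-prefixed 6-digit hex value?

0xAA20DC

K = 0x88372A
k_0 = rotl(K, (1*0+18) mod 24) = rotl(K, 18) = 0xAA20DC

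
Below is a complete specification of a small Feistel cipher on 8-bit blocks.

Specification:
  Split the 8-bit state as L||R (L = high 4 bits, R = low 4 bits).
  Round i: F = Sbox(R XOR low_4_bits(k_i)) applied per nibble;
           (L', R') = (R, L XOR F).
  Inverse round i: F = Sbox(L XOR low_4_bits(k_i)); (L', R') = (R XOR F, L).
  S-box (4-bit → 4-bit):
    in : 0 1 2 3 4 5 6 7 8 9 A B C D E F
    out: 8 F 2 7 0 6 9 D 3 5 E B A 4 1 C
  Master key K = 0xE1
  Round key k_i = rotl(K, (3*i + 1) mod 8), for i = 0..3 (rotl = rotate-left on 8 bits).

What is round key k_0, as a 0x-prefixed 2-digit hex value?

0xC3

K = 0xE1
k_0 = rotl(K, (3*0+1) mod 8) = rotl(K, 1) = 0xC3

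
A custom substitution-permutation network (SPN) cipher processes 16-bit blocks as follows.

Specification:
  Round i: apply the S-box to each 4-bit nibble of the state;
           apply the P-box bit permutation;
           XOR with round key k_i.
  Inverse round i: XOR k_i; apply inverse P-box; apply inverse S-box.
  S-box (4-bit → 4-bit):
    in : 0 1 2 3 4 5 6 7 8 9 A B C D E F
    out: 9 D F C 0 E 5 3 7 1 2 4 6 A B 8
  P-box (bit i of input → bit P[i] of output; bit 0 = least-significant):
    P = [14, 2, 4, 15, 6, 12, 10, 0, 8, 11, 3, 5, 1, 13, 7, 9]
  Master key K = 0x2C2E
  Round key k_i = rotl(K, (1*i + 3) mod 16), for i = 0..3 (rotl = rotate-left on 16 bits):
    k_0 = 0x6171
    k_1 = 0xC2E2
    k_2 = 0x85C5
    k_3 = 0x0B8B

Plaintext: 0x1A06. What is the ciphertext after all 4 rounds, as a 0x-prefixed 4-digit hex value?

0xCE90

s_0 = plaintext = 0x1A06
s_1 = Round(s_0, k_0) = 0x2BA2
s_2 = Round(s_1, k_1) = 0x307C
s_3 = Round(s_2, k_2) = 0x9631
s_4 = Round(s_3, k_3) = 0xCE90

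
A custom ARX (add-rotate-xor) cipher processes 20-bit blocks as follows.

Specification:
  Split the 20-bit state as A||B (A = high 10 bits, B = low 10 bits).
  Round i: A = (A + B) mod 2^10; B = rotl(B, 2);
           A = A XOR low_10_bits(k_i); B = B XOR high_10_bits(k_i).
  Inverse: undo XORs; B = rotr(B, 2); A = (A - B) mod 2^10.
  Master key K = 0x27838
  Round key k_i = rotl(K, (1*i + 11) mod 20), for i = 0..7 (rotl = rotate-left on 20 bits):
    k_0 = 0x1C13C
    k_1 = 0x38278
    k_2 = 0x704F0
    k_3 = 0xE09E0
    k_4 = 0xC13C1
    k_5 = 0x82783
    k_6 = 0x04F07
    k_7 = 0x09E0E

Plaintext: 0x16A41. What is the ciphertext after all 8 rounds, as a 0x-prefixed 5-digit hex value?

s_0 = plaintext = 0x16A41
s_1 = Round(s_0, k_0) = 0xE9D76
s_2 = Round(s_1, k_1) = 0xD9539
s_3 = Round(s_2, k_2) = 0x1B924
s_4 = Round(s_3, k_3) = 0x1CB13
s_5 = Round(s_4, k_4) = 0x1134B
s_6 = Round(s_5, k_5) = 0x03326
s_7 = Round(s_6, k_6) = 0x0D488
s_8 = Round(s_7, k_7) = 0xACE07

0xACE07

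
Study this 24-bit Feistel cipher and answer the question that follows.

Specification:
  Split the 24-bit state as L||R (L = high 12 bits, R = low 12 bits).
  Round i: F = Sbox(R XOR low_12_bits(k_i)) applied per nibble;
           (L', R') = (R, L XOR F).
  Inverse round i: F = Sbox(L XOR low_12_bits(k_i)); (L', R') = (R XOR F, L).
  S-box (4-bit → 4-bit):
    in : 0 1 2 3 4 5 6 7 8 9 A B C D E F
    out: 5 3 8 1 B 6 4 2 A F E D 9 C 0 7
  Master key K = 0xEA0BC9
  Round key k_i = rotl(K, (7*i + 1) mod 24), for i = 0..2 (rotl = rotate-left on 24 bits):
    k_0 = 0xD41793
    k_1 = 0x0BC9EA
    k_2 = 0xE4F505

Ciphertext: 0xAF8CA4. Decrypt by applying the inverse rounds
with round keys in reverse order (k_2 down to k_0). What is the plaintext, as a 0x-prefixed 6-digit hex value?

0xDF92E0

s_0 = ciphertext = 0xAF8CA4
s_1 = InvRound(s_0, k_2) = 0xBD8AF8
s_2 = InvRound(s_1, k_1) = 0x2E0BD8
s_3 = InvRound(s_2, k_0) = 0xDF92E0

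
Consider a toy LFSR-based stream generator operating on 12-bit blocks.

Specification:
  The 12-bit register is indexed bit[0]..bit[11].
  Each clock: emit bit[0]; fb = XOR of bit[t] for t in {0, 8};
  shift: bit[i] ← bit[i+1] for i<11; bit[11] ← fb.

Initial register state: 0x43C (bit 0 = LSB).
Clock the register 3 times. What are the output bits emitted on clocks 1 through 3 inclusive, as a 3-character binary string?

reg_0 = 0x43C
clock 1: out=0, reg = 0x21E
clock 2: out=0, reg = 0x10F
clock 3: out=1, reg = 0x087

001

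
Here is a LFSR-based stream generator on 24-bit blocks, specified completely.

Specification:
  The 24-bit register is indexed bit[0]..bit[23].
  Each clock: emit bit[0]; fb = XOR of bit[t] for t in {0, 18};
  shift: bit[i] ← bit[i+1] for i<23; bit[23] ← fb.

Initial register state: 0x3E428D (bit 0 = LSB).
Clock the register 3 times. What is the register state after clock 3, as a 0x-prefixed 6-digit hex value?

0x47C851

reg_0 = 0x3E428D
clock 1: out=1, reg = 0x1F2146
clock 2: out=0, reg = 0x8F90A3
clock 3: out=1, reg = 0x47C851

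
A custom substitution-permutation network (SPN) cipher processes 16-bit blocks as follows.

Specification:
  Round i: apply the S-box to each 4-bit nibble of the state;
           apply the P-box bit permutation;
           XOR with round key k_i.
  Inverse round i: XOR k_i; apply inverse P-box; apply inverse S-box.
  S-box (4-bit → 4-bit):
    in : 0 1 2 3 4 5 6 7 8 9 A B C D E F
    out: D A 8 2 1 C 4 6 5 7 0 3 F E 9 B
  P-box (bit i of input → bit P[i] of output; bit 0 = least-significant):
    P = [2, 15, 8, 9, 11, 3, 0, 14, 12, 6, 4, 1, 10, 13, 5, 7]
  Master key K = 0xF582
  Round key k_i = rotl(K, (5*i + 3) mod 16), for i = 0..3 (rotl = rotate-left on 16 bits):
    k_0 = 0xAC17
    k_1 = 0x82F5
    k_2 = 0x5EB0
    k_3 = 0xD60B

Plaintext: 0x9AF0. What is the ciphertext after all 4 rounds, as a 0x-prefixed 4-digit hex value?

s_0 = plaintext = 0x9AF0
s_1 = Round(s_0, k_0) = 0xC33B
s_2 = Round(s_1, k_1) = 0x2619
s_3 = Round(s_2, k_2) = 0x9F2C
s_4 = Round(s_3, k_3) = 0x216D

0x216D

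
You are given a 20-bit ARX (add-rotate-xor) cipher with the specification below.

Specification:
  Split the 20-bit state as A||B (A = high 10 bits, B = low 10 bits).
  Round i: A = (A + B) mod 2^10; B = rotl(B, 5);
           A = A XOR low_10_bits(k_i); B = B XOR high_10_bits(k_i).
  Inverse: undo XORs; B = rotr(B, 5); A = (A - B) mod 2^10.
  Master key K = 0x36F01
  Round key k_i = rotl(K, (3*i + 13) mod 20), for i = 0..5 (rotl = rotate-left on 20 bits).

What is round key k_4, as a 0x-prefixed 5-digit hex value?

0xDE026

K = 0x36F01
k_0 = rotl(K, (3*0+13) mod 20) = rotl(K, 13) = 0x026DE
k_1 = rotl(K, (3*1+13) mod 20) = rotl(K, 16) = 0x136F0
k_2 = rotl(K, (3*2+13) mod 20) = rotl(K, 19) = 0x9B780
k_3 = rotl(K, (3*3+13) mod 20) = rotl(K, 2) = 0xDBC04
k_4 = rotl(K, (3*4+13) mod 20) = rotl(K, 5) = 0xDE026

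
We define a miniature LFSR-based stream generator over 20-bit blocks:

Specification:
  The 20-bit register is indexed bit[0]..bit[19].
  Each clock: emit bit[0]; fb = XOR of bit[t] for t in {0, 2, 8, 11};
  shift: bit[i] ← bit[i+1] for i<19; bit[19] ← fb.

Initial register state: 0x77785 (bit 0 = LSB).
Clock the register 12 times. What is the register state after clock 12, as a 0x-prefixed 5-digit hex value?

reg_0 = 0x77785
clock 1: out=1, reg = 0xBBBC2
clock 2: out=0, reg = 0x5DDE1
clock 3: out=1, reg = 0xAEEF0
clock 4: out=0, reg = 0xD7778
clock 5: out=0, reg = 0xEBBBC
clock 6: out=0, reg = 0xF5DDE
clock 7: out=0, reg = 0xFAEEF
clock 8: out=1, reg = 0xFD777
clock 9: out=1, reg = 0xFEBBB
clock 10: out=1, reg = 0xFF5DD
clock 11: out=1, reg = 0xFFAEE
clock 12: out=0, reg = 0x7FD77

0x7FD77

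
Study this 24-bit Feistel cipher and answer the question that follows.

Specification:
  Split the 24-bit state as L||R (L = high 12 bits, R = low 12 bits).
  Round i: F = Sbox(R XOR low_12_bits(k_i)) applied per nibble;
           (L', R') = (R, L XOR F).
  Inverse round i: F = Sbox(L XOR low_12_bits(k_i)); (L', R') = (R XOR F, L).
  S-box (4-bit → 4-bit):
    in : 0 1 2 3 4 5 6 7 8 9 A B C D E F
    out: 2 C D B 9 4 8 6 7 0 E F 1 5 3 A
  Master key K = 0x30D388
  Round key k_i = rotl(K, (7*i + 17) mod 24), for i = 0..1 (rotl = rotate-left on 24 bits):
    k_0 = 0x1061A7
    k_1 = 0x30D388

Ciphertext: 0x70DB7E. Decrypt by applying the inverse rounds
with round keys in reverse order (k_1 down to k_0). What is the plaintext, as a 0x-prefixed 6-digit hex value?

0xCE820A

s_0 = ciphertext = 0x70DB7E
s_1 = InvRound(s_0, k_1) = 0x20A70D
s_2 = InvRound(s_1, k_0) = 0xCE820A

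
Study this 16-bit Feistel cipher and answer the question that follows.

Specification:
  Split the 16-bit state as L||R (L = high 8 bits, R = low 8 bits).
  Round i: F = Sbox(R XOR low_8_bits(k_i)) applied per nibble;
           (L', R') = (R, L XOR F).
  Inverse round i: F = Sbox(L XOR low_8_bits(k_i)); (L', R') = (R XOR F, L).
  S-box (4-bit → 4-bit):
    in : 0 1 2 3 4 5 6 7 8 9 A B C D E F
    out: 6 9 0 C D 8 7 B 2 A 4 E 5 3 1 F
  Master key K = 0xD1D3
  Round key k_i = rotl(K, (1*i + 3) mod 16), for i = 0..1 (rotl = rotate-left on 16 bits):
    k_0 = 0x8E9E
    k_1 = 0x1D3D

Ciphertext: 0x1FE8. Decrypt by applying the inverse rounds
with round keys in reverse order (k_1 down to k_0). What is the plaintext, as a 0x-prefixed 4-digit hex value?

s_0 = ciphertext = 0x1FE8
s_1 = InvRound(s_0, k_1) = 0xE81F
s_2 = InvRound(s_1, k_0) = 0xA8E8

0xA8E8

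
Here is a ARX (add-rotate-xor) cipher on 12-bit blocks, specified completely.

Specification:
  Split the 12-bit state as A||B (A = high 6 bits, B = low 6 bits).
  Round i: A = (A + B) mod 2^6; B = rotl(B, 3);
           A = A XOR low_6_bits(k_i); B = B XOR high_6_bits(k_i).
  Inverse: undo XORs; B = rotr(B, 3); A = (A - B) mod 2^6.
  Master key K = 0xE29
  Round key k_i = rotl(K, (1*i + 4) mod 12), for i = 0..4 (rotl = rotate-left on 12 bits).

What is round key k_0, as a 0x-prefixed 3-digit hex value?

K = 0xE29
k_0 = rotl(K, (1*0+4) mod 12) = rotl(K, 4) = 0x29E

0x29E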